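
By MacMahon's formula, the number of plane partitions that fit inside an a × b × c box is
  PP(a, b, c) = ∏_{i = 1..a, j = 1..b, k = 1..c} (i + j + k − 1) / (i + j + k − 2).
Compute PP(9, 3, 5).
PP(9, 3, 5) = 208416208

Evaluate the triple product over i = 1..9, j = 1..3, k = 1..5. The factors are (2/1) · (3/2) · (4/3) · (5/4) · (6/5) · (3/2) · (4/3) · (5/4) · … (135 factors total). The numerators and denominators telescope so the product is an integer; carrying out the multiplication exactly gives PP(9, 3, 5) = 208416208.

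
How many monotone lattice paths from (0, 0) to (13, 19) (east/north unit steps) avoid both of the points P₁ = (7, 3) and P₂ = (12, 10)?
Number of paths = 332903980

Inclusion–exclusion. Total paths: C(32, 13) = 347373600. Through P₁: C(10, 7)·C(22, 6) = 8953560. Through P₂: C(22, 12)·C(10, 1) = 6466460. Since P₁ is strictly southwest of P₂, a monotone path through both must visit P₁ then P₂; paths through both = C(10, 7)·C(12, 5)·C(10, 1) = 950400. Avoid both = 347373600 − 8953560 − 6466460 + 950400 = 332903980.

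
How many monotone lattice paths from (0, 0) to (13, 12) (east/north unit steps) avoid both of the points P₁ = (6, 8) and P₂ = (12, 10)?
Number of paths = 2521624

Inclusion–exclusion. Total paths: C(25, 13) = 5200300. Through P₁: C(14, 6)·C(11, 7) = 990990. Through P₂: C(22, 12)·C(3, 1) = 1939938. Since P₁ is strictly southwest of P₂, a monotone path through both must visit P₁ then P₂; paths through both = C(14, 6)·C(8, 6)·C(3, 1) = 252252. Avoid both = 5200300 − 990990 − 1939938 + 252252 = 2521624.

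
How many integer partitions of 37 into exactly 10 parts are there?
p(37, 10 parts) = 2112

Partitions of n into exactly k parts are in bijection with partitions of n − k into at most k parts (subtract 1 from each part). So p(37, exactly 10) = p(27, parts ≤ 10). Computing via the recurrence p(m, j) = p(m, j−1) + p(m−j, j) gives 2112.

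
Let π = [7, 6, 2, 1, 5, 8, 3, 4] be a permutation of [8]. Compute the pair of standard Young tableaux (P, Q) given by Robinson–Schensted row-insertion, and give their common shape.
P = [1, 3, 4] / [2, 5, 8] / [6] / [7];  Q = [1, 5, 6] / [2, 7, 8] / [3] / [4];  common shape = (3, 3, 1, 1)

Row-insert the values π_1, π_2, … into P one at a time, bumping the leftmost entry strictly greater than the inserted value down to the next row. The recording tableau Q records, in position (i, j), the step at which that cell was added to P.
  Insert 7 (step 1): P = [7];  Q = [1]
  Insert 6 (step 2): P = [6] / [7];  Q = [1] / [2]
  Insert 2 (step 3): P = [2] / [6] / [7];  Q = [1] / [2] / [3]
  Insert 1 (step 4): P = [1] / [2] / [6] / [7];  Q = [1] / [2] / [3] / [4]
  Insert 5 (step 5): P = [1, 5] / [2] / [6] / [7];  Q = [1, 5] / [2] / [3] / [4]
  Insert 8 (step 6): P = [1, 5, 8] / [2] / [6] / [7];  Q = [1, 5, 6] / [2] / [3] / [4]
  Insert 3 (step 7): P = [1, 3, 8] / [2, 5] / [6] / [7];  Q = [1, 5, 6] / [2, 7] / [3] / [4]
  Insert 4 (step 8): P = [1, 3, 4] / [2, 5, 8] / [6] / [7];  Q = [1, 5, 6] / [2, 7, 8] / [3] / [4]
Final shape: (3, 3, 1, 1).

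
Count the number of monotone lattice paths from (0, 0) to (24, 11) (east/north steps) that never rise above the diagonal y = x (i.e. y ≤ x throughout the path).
Number of paths = 233646504

By the reflection principle (André's argument), the number of monotone paths to (24, 11) with n ≤ m that never go above y = x is C(35, 24) − C(35, 25) = 417225900 − 183579396 = 233646504.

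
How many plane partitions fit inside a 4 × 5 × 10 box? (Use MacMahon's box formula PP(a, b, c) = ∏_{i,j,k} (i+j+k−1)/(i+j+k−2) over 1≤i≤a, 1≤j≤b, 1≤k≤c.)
PP(4, 5, 10) = 98561919456

Evaluate the triple product over i = 1..4, j = 1..5, k = 1..10. The factors are (2/1) · (3/2) · (4/3) · (5/4) · (6/5) · (7/6) · (8/7) · (9/8) · … (200 factors total). The numerators and denominators telescope so the product is an integer; carrying out the multiplication exactly gives PP(4, 5, 10) = 98561919456.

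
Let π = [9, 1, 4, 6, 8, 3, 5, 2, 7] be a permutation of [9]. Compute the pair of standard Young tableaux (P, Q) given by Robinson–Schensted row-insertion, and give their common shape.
P = [1, 2, 5, 7] / [3, 6, 8] / [4] / [9];  Q = [1, 3, 4, 5] / [2, 7, 9] / [6] / [8];  common shape = (4, 3, 1, 1)

Row-insert the values π_1, π_2, … into P one at a time, bumping the leftmost entry strictly greater than the inserted value down to the next row. The recording tableau Q records, in position (i, j), the step at which that cell was added to P.
  Insert 9 (step 1): P = [9];  Q = [1]
  Insert 1 (step 2): P = [1] / [9];  Q = [1] / [2]
  Insert 4 (step 3): P = [1, 4] / [9];  Q = [1, 3] / [2]
  Insert 6 (step 4): P = [1, 4, 6] / [9];  Q = [1, 3, 4] / [2]
  Insert 8 (step 5): P = [1, 4, 6, 8] / [9];  Q = [1, 3, 4, 5] / [2]
  Insert 3 (step 6): P = [1, 3, 6, 8] / [4] / [9];  Q = [1, 3, 4, 5] / [2] / [6]
  Insert 5 (step 7): P = [1, 3, 5, 8] / [4, 6] / [9];  Q = [1, 3, 4, 5] / [2, 7] / [6]
  Insert 2 (step 8): P = [1, 2, 5, 8] / [3, 6] / [4] / [9];  Q = [1, 3, 4, 5] / [2, 7] / [6] / [8]
  Insert 7 (step 9): P = [1, 2, 5, 7] / [3, 6, 8] / [4] / [9];  Q = [1, 3, 4, 5] / [2, 7, 9] / [6] / [8]
Final shape: (4, 3, 1, 1).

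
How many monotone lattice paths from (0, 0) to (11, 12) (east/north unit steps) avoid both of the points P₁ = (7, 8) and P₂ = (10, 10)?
Number of paths = 540410

Inclusion–exclusion. Total paths: C(23, 11) = 1352078. Through P₁: C(15, 7)·C(8, 4) = 450450. Through P₂: C(20, 10)·C(3, 1) = 554268. Since P₁ is strictly southwest of P₂, a monotone path through both must visit P₁ then P₂; paths through both = C(15, 7)·C(5, 3)·C(3, 1) = 193050. Avoid both = 1352078 − 450450 − 554268 + 193050 = 540410.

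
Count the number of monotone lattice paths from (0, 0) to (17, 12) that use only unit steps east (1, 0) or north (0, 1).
Number of paths = 51895935

A monotone lattice path from (0, 0) to (17, 12) consists of 17 east steps and 12 north steps in some order, so it is determined by which 17 of the 29 steps are east. The count is C(29, 17) = 51895935.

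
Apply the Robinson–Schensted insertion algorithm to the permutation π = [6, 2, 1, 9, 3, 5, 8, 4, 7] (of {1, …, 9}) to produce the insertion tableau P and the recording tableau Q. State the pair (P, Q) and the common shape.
P = [1, 3, 4, 7] / [2, 5, 8] / [6, 9];  Q = [1, 4, 6, 7] / [2, 5, 9] / [3, 8];  common shape = (4, 3, 2)

Row-insert the values π_1, π_2, … into P one at a time, bumping the leftmost entry strictly greater than the inserted value down to the next row. The recording tableau Q records, in position (i, j), the step at which that cell was added to P.
  Insert 6 (step 1): P = [6];  Q = [1]
  Insert 2 (step 2): P = [2] / [6];  Q = [1] / [2]
  Insert 1 (step 3): P = [1] / [2] / [6];  Q = [1] / [2] / [3]
  Insert 9 (step 4): P = [1, 9] / [2] / [6];  Q = [1, 4] / [2] / [3]
  Insert 3 (step 5): P = [1, 3] / [2, 9] / [6];  Q = [1, 4] / [2, 5] / [3]
  Insert 5 (step 6): P = [1, 3, 5] / [2, 9] / [6];  Q = [1, 4, 6] / [2, 5] / [3]
  Insert 8 (step 7): P = [1, 3, 5, 8] / [2, 9] / [6];  Q = [1, 4, 6, 7] / [2, 5] / [3]
  Insert 4 (step 8): P = [1, 3, 4, 8] / [2, 5] / [6, 9];  Q = [1, 4, 6, 7] / [2, 5] / [3, 8]
  Insert 7 (step 9): P = [1, 3, 4, 7] / [2, 5, 8] / [6, 9];  Q = [1, 4, 6, 7] / [2, 5, 9] / [3, 8]
Final shape: (4, 3, 2).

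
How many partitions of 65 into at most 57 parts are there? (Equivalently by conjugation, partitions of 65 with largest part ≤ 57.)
p(65, parts ≤ 57) = 2012513

Use the recurrence p(n, m) = p(n, m−1) + p(n−m, m): either the largest part is < m (count p(n, m−1)) or the largest part is exactly m (remove one copy of m, count p(n−m, m)). With p(0, ·) = 1 this gives p(65, parts ≤ 57) = 2012513. (By conjugating Young diagrams, this also counts partitions of 65 into at most 57 parts.)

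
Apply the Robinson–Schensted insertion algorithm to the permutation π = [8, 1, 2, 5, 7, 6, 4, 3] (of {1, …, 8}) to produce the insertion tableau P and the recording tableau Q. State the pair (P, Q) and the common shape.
P = [1, 2, 3, 6] / [4] / [5] / [7] / [8];  Q = [1, 3, 4, 5] / [2] / [6] / [7] / [8];  common shape = (4, 1, 1, 1, 1)

Row-insert the values π_1, π_2, … into P one at a time, bumping the leftmost entry strictly greater than the inserted value down to the next row. The recording tableau Q records, in position (i, j), the step at which that cell was added to P.
  Insert 8 (step 1): P = [8];  Q = [1]
  Insert 1 (step 2): P = [1] / [8];  Q = [1] / [2]
  Insert 2 (step 3): P = [1, 2] / [8];  Q = [1, 3] / [2]
  Insert 5 (step 4): P = [1, 2, 5] / [8];  Q = [1, 3, 4] / [2]
  Insert 7 (step 5): P = [1, 2, 5, 7] / [8];  Q = [1, 3, 4, 5] / [2]
  Insert 6 (step 6): P = [1, 2, 5, 6] / [7] / [8];  Q = [1, 3, 4, 5] / [2] / [6]
  Insert 4 (step 7): P = [1, 2, 4, 6] / [5] / [7] / [8];  Q = [1, 3, 4, 5] / [2] / [6] / [7]
  Insert 3 (step 8): P = [1, 2, 3, 6] / [4] / [5] / [7] / [8];  Q = [1, 3, 4, 5] / [2] / [6] / [7] / [8]
Final shape: (4, 1, 1, 1, 1).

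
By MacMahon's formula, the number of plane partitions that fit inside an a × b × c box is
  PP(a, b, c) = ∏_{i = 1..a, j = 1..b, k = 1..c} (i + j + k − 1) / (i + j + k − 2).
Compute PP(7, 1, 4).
PP(7, 1, 4) = 330

Evaluate the triple product over i = 1..7, j = 1..1, k = 1..4. The factors are (2/1) · (3/2) · (4/3) · (5/4) · (3/2) · (4/3) · (5/4) · (6/5) · … (28 factors total). The numerators and denominators telescope so the product is an integer; carrying out the multiplication exactly gives PP(7, 1, 4) = 330.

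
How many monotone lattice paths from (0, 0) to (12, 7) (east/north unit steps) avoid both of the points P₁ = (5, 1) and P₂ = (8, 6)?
Number of paths = 26757

Inclusion–exclusion. Total paths: C(19, 12) = 50388. Through P₁: C(6, 5)·C(13, 7) = 10296. Through P₂: C(14, 8)·C(5, 4) = 15015. Since P₁ is strictly southwest of P₂, a monotone path through both must visit P₁ then P₂; paths through both = C(6, 5)·C(8, 3)·C(5, 4) = 1680. Avoid both = 50388 − 10296 − 15015 + 1680 = 26757.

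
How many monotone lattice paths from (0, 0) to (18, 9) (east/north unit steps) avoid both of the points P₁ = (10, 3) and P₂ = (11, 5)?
Number of paths = 2669667

Inclusion–exclusion. Total paths: C(27, 18) = 4686825. Through P₁: C(13, 10)·C(14, 8) = 858858. Through P₂: C(16, 11)·C(11, 7) = 1441440. Since P₁ is strictly southwest of P₂, a monotone path through both must visit P₁ then P₂; paths through both = C(13, 10)·C(3, 1)·C(11, 7) = 283140. Avoid both = 4686825 − 858858 − 1441440 + 283140 = 2669667.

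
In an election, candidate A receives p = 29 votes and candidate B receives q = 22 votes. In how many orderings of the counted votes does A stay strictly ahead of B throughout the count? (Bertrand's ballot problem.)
Strict-lead orderings = 21422369201800

Total orderings of the 51 votes with 29 for A: C(51, 29) = 156077261327400. By the Bertrand ballot formula (Cycle Lemma / reflection principle), the number of orderings in which A is strictly ahead of B throughout is (p − q)/(p + q) · C(p + q, p) = (29 − 22)/(29 + 22) · 156077261327400 = 21422369201800.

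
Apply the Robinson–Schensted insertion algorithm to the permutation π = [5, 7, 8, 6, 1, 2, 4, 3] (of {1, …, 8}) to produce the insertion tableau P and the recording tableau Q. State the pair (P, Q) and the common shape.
P = [1, 2, 3] / [4, 6, 8] / [5] / [7];  Q = [1, 2, 3] / [4, 6, 7] / [5] / [8];  common shape = (3, 3, 1, 1)

Row-insert the values π_1, π_2, … into P one at a time, bumping the leftmost entry strictly greater than the inserted value down to the next row. The recording tableau Q records, in position (i, j), the step at which that cell was added to P.
  Insert 5 (step 1): P = [5];  Q = [1]
  Insert 7 (step 2): P = [5, 7];  Q = [1, 2]
  Insert 8 (step 3): P = [5, 7, 8];  Q = [1, 2, 3]
  Insert 6 (step 4): P = [5, 6, 8] / [7];  Q = [1, 2, 3] / [4]
  Insert 1 (step 5): P = [1, 6, 8] / [5] / [7];  Q = [1, 2, 3] / [4] / [5]
  Insert 2 (step 6): P = [1, 2, 8] / [5, 6] / [7];  Q = [1, 2, 3] / [4, 6] / [5]
  Insert 4 (step 7): P = [1, 2, 4] / [5, 6, 8] / [7];  Q = [1, 2, 3] / [4, 6, 7] / [5]
  Insert 3 (step 8): P = [1, 2, 3] / [4, 6, 8] / [5] / [7];  Q = [1, 2, 3] / [4, 6, 7] / [5] / [8]
Final shape: (3, 3, 1, 1).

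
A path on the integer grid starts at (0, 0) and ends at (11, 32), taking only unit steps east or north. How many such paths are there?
Number of paths = 5752004349

A monotone lattice path from (0, 0) to (11, 32) consists of 11 east steps and 32 north steps in some order, so it is determined by which 11 of the 43 steps are east. The count is C(43, 11) = 5752004349.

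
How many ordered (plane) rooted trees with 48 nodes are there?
C_47 = 33868773757191046886429490

These ordered rooted trees are counted by the Catalan number C_n = (1/(n + 1)) · C(2n, n). For n = 47: C_47 = (1/48) · C(94, 47) = 1625701140345170250548615520/48 = 33868773757191046886429490.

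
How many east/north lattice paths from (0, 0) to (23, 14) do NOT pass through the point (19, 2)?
Number of paths = 6106704600

Total paths from (0, 0) to (23, 14): C(37, 23) = 6107086800. Paths through (19, 2): (paths (0, 0) → (19, 2)) × (paths (19, 2) → (23, 14)) = C(21, 19) · C(16, 4) = 210 · 1820 = 382200. Avoidance count = 6107086800 − 382200 = 6106704600.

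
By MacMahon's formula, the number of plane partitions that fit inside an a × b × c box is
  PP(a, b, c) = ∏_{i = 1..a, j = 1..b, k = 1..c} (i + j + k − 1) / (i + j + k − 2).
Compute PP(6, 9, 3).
PP(6, 9, 3) = 2530768240

Evaluate the triple product over i = 1..6, j = 1..9, k = 1..3. The factors are (2/1) · (3/2) · (4/3) · (3/2) · (4/3) · (5/4) · (4/3) · (5/4) · … (162 factors total). The numerators and denominators telescope so the product is an integer; carrying out the multiplication exactly gives PP(6, 9, 3) = 2530768240.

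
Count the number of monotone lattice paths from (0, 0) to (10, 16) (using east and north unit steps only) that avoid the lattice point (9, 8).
Number of paths = 5092945

Total paths from (0, 0) to (10, 16): C(26, 10) = 5311735. Paths through (9, 8): (paths (0, 0) → (9, 8)) × (paths (9, 8) → (10, 16)) = C(17, 9) · C(9, 1) = 24310 · 9 = 218790. Avoidance count = 5311735 − 218790 = 5092945.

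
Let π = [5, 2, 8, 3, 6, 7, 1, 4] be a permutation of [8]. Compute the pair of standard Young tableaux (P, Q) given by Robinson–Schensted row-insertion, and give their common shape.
P = [1, 3, 4, 7] / [2, 6] / [5, 8];  Q = [1, 3, 5, 6] / [2, 4] / [7, 8];  common shape = (4, 2, 2)

Row-insert the values π_1, π_2, … into P one at a time, bumping the leftmost entry strictly greater than the inserted value down to the next row. The recording tableau Q records, in position (i, j), the step at which that cell was added to P.
  Insert 5 (step 1): P = [5];  Q = [1]
  Insert 2 (step 2): P = [2] / [5];  Q = [1] / [2]
  Insert 8 (step 3): P = [2, 8] / [5];  Q = [1, 3] / [2]
  Insert 3 (step 4): P = [2, 3] / [5, 8];  Q = [1, 3] / [2, 4]
  Insert 6 (step 5): P = [2, 3, 6] / [5, 8];  Q = [1, 3, 5] / [2, 4]
  Insert 7 (step 6): P = [2, 3, 6, 7] / [5, 8];  Q = [1, 3, 5, 6] / [2, 4]
  Insert 1 (step 7): P = [1, 3, 6, 7] / [2, 8] / [5];  Q = [1, 3, 5, 6] / [2, 4] / [7]
  Insert 4 (step 8): P = [1, 3, 4, 7] / [2, 6] / [5, 8];  Q = [1, 3, 5, 6] / [2, 4] / [7, 8]
Final shape: (4, 2, 2).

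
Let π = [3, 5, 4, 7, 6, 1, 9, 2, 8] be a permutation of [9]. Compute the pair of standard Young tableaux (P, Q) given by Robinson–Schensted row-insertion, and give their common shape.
P = [1, 2, 6, 8] / [3, 4, 9] / [5, 7];  Q = [1, 2, 4, 7] / [3, 5, 9] / [6, 8];  common shape = (4, 3, 2)

Row-insert the values π_1, π_2, … into P one at a time, bumping the leftmost entry strictly greater than the inserted value down to the next row. The recording tableau Q records, in position (i, j), the step at which that cell was added to P.
  Insert 3 (step 1): P = [3];  Q = [1]
  Insert 5 (step 2): P = [3, 5];  Q = [1, 2]
  Insert 4 (step 3): P = [3, 4] / [5];  Q = [1, 2] / [3]
  Insert 7 (step 4): P = [3, 4, 7] / [5];  Q = [1, 2, 4] / [3]
  Insert 6 (step 5): P = [3, 4, 6] / [5, 7];  Q = [1, 2, 4] / [3, 5]
  Insert 1 (step 6): P = [1, 4, 6] / [3, 7] / [5];  Q = [1, 2, 4] / [3, 5] / [6]
  Insert 9 (step 7): P = [1, 4, 6, 9] / [3, 7] / [5];  Q = [1, 2, 4, 7] / [3, 5] / [6]
  Insert 2 (step 8): P = [1, 2, 6, 9] / [3, 4] / [5, 7];  Q = [1, 2, 4, 7] / [3, 5] / [6, 8]
  Insert 8 (step 9): P = [1, 2, 6, 8] / [3, 4, 9] / [5, 7];  Q = [1, 2, 4, 7] / [3, 5, 9] / [6, 8]
Final shape: (4, 3, 2).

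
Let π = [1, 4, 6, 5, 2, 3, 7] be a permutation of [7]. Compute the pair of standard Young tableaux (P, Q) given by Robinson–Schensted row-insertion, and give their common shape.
P = [1, 2, 3, 7] / [4, 5] / [6];  Q = [1, 2, 3, 7] / [4, 6] / [5];  common shape = (4, 2, 1)

Row-insert the values π_1, π_2, … into P one at a time, bumping the leftmost entry strictly greater than the inserted value down to the next row. The recording tableau Q records, in position (i, j), the step at which that cell was added to P.
  Insert 1 (step 1): P = [1];  Q = [1]
  Insert 4 (step 2): P = [1, 4];  Q = [1, 2]
  Insert 6 (step 3): P = [1, 4, 6];  Q = [1, 2, 3]
  Insert 5 (step 4): P = [1, 4, 5] / [6];  Q = [1, 2, 3] / [4]
  Insert 2 (step 5): P = [1, 2, 5] / [4] / [6];  Q = [1, 2, 3] / [4] / [5]
  Insert 3 (step 6): P = [1, 2, 3] / [4, 5] / [6];  Q = [1, 2, 3] / [4, 6] / [5]
  Insert 7 (step 7): P = [1, 2, 3, 7] / [4, 5] / [6];  Q = [1, 2, 3, 7] / [4, 6] / [5]
Final shape: (4, 2, 1).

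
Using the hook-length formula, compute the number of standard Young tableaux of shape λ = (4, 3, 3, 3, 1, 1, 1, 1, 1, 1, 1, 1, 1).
# SYT of shape (4, 3, 3, 3, 1, 1, 1, 1, 1, 1, 1, 1, 1) = 20518575

Hook-length formula: f^λ = n! / Π hook(c), product over all cells c of the Young diagram. For λ = (4, 3, 3, 3, 1, 1, 1, 1, 1, 1, 1, 1, 1), n = 22 boxes. Hook lengths by row (left-to-right, top-to-bottom): [16, 6, 5, 1]; [14, 4, 3]; [13, 3, 2]; [12, 2, 1]; [9]; [8]; [7]; [6]; [5]; [4]; [3]; [2]; [1]. Product of hooks = 54779668070400. So f^λ = 22! / 54779668070400 = 1124000727777607680000 / 54779668070400 = 20518575.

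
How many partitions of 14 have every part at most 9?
p(14, parts ≤ 9) = 123

Partitions of 14 with all parts ≤ 9: 9+5, 9+4+1, 9+3+2, 9+3+1+1, 9+2+2+1, 9+2+1+1+1, 9+1+1+1+1+1, 8+6, 8+5+1, 8+4+2, 8+4+1+1, 8+3+3, 8+3+2+1, 8+3+1+1+1, 8+2+2+2, 8+2+2+1+1, 8+2+1+1+1+1, 8+1+1+1+1+1+1, 7+7, 7+6+1, 7+5+2, 7+5+1+1, 7+4+3, 7+4+2+1, 7+4+1+1+1, 7+3+3+1, 7+3+2+2, 7+3+2+1+1, 7+3+1+1+1+1, 7+2+2+2+1, … (123 total). Count = 123.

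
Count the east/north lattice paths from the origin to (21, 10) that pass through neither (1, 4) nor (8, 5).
Number of paths = 32516719

Inclusion–exclusion. Total paths: C(31, 21) = 44352165. Through P₁: C(5, 1)·C(26, 20) = 1151150. Through P₂: C(13, 8)·C(18, 13) = 11027016. Since P₁ is strictly southwest of P₂, a monotone path through both must visit P₁ then P₂; paths through both = C(5, 1)·C(8, 7)·C(18, 13) = 342720. Avoid both = 44352165 − 1151150 − 11027016 + 342720 = 32516719.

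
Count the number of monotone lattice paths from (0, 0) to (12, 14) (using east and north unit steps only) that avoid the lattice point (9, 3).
Number of paths = 9577620

Total paths from (0, 0) to (12, 14): C(26, 12) = 9657700. Paths through (9, 3): (paths (0, 0) → (9, 3)) × (paths (9, 3) → (12, 14)) = C(12, 9) · C(14, 3) = 220 · 364 = 80080. Avoidance count = 9657700 − 80080 = 9577620.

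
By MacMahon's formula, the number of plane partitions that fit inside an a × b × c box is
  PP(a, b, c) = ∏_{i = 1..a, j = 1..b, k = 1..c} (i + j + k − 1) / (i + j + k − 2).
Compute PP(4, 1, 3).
PP(4, 1, 3) = 35

Evaluate the triple product over i = 1..4, j = 1..1, k = 1..3. The factors are (2/1) · (3/2) · (4/3) · (3/2) · (4/3) · (5/4) · (4/3) · (5/4) · … (12 factors total). The numerators and denominators telescope so the product is an integer; carrying out the multiplication exactly gives PP(4, 1, 3) = 35.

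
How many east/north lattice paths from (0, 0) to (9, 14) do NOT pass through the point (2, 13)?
Number of paths = 816350

Total paths from (0, 0) to (9, 14): C(23, 9) = 817190. Paths through (2, 13): (paths (0, 0) → (2, 13)) × (paths (2, 13) → (9, 14)) = C(15, 2) · C(8, 7) = 105 · 8 = 840. Avoidance count = 817190 − 840 = 816350.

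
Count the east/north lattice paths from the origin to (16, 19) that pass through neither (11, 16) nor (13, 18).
Number of paths = 2817704010

Inclusion–exclusion. Total paths: C(35, 16) = 4059928950. Through P₁: C(27, 11)·C(8, 5) = 730122120. Through P₂: C(31, 13)·C(4, 3) = 825012300. Since P₁ is strictly southwest of P₂, a monotone path through both must visit P₁ then P₂; paths through both = C(27, 11)·C(4, 2)·C(4, 3) = 312909480. Avoid both = 4059928950 − 730122120 − 825012300 + 312909480 = 2817704010.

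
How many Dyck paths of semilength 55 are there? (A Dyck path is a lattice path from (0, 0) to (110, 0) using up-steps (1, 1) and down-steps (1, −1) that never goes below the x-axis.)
C_55 = 1759414616608818870992479875972

These Dyck paths are counted by the Catalan number C_n = (1/(n + 1)) · C(2n, n). For n = 55: C_55 = (1/56) · C(110, 55) = 98527218530093856775578873054432/56 = 1759414616608818870992479875972.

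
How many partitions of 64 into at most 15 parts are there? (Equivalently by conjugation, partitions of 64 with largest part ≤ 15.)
p(64, parts ≤ 15) = 918851

Use the recurrence p(n, m) = p(n, m−1) + p(n−m, m): either the largest part is < m (count p(n, m−1)) or the largest part is exactly m (remove one copy of m, count p(n−m, m)). With p(0, ·) = 1 this gives p(64, parts ≤ 15) = 918851. (By conjugating Young diagrams, this also counts partitions of 64 into at most 15 parts.)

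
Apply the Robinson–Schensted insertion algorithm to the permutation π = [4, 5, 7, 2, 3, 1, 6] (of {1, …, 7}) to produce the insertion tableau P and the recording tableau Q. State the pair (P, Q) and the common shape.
P = [1, 3, 6] / [2, 5, 7] / [4];  Q = [1, 2, 3] / [4, 5, 7] / [6];  common shape = (3, 3, 1)

Row-insert the values π_1, π_2, … into P one at a time, bumping the leftmost entry strictly greater than the inserted value down to the next row. The recording tableau Q records, in position (i, j), the step at which that cell was added to P.
  Insert 4 (step 1): P = [4];  Q = [1]
  Insert 5 (step 2): P = [4, 5];  Q = [1, 2]
  Insert 7 (step 3): P = [4, 5, 7];  Q = [1, 2, 3]
  Insert 2 (step 4): P = [2, 5, 7] / [4];  Q = [1, 2, 3] / [4]
  Insert 3 (step 5): P = [2, 3, 7] / [4, 5];  Q = [1, 2, 3] / [4, 5]
  Insert 1 (step 6): P = [1, 3, 7] / [2, 5] / [4];  Q = [1, 2, 3] / [4, 5] / [6]
  Insert 6 (step 7): P = [1, 3, 6] / [2, 5, 7] / [4];  Q = [1, 2, 3] / [4, 5, 7] / [6]
Final shape: (3, 3, 1).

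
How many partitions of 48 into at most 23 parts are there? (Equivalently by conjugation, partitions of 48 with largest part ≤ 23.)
p(48, parts ≤ 23) = 139935

Use the recurrence p(n, m) = p(n, m−1) + p(n−m, m): either the largest part is < m (count p(n, m−1)) or the largest part is exactly m (remove one copy of m, count p(n−m, m)). With p(0, ·) = 1 this gives p(48, parts ≤ 23) = 139935. (By conjugating Young diagrams, this also counts partitions of 48 into at most 23 parts.)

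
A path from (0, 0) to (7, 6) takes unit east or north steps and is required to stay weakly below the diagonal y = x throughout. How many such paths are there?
Number of paths = 429

By the reflection principle (André's argument), the number of monotone paths to (7, 6) with n ≤ m that never go above y = x is C(13, 7) − C(13, 8) = 1716 − 1287 = 429.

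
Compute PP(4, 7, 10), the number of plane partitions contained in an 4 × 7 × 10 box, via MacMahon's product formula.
PP(4, 7, 10) = 69951472754592

Evaluate the triple product over i = 1..4, j = 1..7, k = 1..10. The factors are (2/1) · (3/2) · (4/3) · (5/4) · (6/5) · (7/6) · (8/7) · (9/8) · … (280 factors total). The numerators and denominators telescope so the product is an integer; carrying out the multiplication exactly gives PP(4, 7, 10) = 69951472754592.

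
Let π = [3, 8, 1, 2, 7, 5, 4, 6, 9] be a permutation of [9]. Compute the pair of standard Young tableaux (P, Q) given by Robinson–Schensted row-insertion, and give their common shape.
P = [1, 2, 4, 6, 9] / [3, 5] / [7] / [8];  Q = [1, 2, 5, 8, 9] / [3, 4] / [6] / [7];  common shape = (5, 2, 1, 1)

Row-insert the values π_1, π_2, … into P one at a time, bumping the leftmost entry strictly greater than the inserted value down to the next row. The recording tableau Q records, in position (i, j), the step at which that cell was added to P.
  Insert 3 (step 1): P = [3];  Q = [1]
  Insert 8 (step 2): P = [3, 8];  Q = [1, 2]
  Insert 1 (step 3): P = [1, 8] / [3];  Q = [1, 2] / [3]
  Insert 2 (step 4): P = [1, 2] / [3, 8];  Q = [1, 2] / [3, 4]
  Insert 7 (step 5): P = [1, 2, 7] / [3, 8];  Q = [1, 2, 5] / [3, 4]
  Insert 5 (step 6): P = [1, 2, 5] / [3, 7] / [8];  Q = [1, 2, 5] / [3, 4] / [6]
  Insert 4 (step 7): P = [1, 2, 4] / [3, 5] / [7] / [8];  Q = [1, 2, 5] / [3, 4] / [6] / [7]
  Insert 6 (step 8): P = [1, 2, 4, 6] / [3, 5] / [7] / [8];  Q = [1, 2, 5, 8] / [3, 4] / [6] / [7]
  Insert 9 (step 9): P = [1, 2, 4, 6, 9] / [3, 5] / [7] / [8];  Q = [1, 2, 5, 8, 9] / [3, 4] / [6] / [7]
Final shape: (5, 2, 1, 1).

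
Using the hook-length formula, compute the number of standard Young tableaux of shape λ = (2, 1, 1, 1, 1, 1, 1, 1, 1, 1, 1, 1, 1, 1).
# SYT of shape (2, 1, 1, 1, 1, 1, 1, 1, 1, 1, 1, 1, 1, 1) = 14

Hook-length formula: f^λ = n! / Π hook(c), product over all cells c of the Young diagram. For λ = (2, 1, 1, 1, 1, 1, 1, 1, 1, 1, 1, 1, 1, 1), n = 15 boxes. Hook lengths by row (left-to-right, top-to-bottom): [15, 1]; [13]; [12]; [11]; [10]; [9]; [8]; [7]; [6]; [5]; [4]; [3]; [2]; [1]. Product of hooks = 93405312000. So f^λ = 15! / 93405312000 = 1307674368000 / 93405312000 = 14.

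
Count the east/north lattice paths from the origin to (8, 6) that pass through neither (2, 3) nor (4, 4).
Number of paths = 1563

Inclusion–exclusion. Total paths: C(14, 8) = 3003. Through P₁: C(5, 2)·C(9, 6) = 840. Through P₂: C(8, 4)·C(6, 4) = 1050. Since P₁ is strictly southwest of P₂, a monotone path through both must visit P₁ then P₂; paths through both = C(5, 2)·C(3, 2)·C(6, 4) = 450. Avoid both = 3003 − 840 − 1050 + 450 = 1563.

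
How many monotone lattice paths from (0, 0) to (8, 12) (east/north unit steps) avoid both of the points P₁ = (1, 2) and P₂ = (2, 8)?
Number of paths = 62586

Inclusion–exclusion. Total paths: C(20, 8) = 125970. Through P₁: C(3, 1)·C(17, 7) = 58344. Through P₂: C(10, 2)·C(10, 6) = 9450. Since P₁ is strictly southwest of P₂, a monotone path through both must visit P₁ then P₂; paths through both = C(3, 1)·C(7, 1)·C(10, 6) = 4410. Avoid both = 125970 − 58344 − 9450 + 4410 = 62586.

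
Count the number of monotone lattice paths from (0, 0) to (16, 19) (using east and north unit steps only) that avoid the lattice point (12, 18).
Number of paths = 3627462825

Total paths from (0, 0) to (16, 19): C(35, 16) = 4059928950. Paths through (12, 18): (paths (0, 0) → (12, 18)) × (paths (12, 18) → (16, 19)) = C(30, 12) · C(5, 4) = 86493225 · 5 = 432466125. Avoidance count = 4059928950 − 432466125 = 3627462825.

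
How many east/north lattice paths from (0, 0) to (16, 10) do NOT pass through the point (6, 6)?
Number of paths = 4386811

Total paths from (0, 0) to (16, 10): C(26, 16) = 5311735. Paths through (6, 6): (paths (0, 0) → (6, 6)) × (paths (6, 6) → (16, 10)) = C(12, 6) · C(14, 10) = 924 · 1001 = 924924. Avoidance count = 5311735 − 924924 = 4386811.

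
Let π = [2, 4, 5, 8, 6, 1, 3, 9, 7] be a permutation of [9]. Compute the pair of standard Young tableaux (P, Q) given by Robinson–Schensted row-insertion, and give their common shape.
P = [1, 3, 5, 6, 7] / [2, 4, 9] / [8];  Q = [1, 2, 3, 4, 8] / [5, 7, 9] / [6];  common shape = (5, 3, 1)

Row-insert the values π_1, π_2, … into P one at a time, bumping the leftmost entry strictly greater than the inserted value down to the next row. The recording tableau Q records, in position (i, j), the step at which that cell was added to P.
  Insert 2 (step 1): P = [2];  Q = [1]
  Insert 4 (step 2): P = [2, 4];  Q = [1, 2]
  Insert 5 (step 3): P = [2, 4, 5];  Q = [1, 2, 3]
  Insert 8 (step 4): P = [2, 4, 5, 8];  Q = [1, 2, 3, 4]
  Insert 6 (step 5): P = [2, 4, 5, 6] / [8];  Q = [1, 2, 3, 4] / [5]
  Insert 1 (step 6): P = [1, 4, 5, 6] / [2] / [8];  Q = [1, 2, 3, 4] / [5] / [6]
  Insert 3 (step 7): P = [1, 3, 5, 6] / [2, 4] / [8];  Q = [1, 2, 3, 4] / [5, 7] / [6]
  Insert 9 (step 8): P = [1, 3, 5, 6, 9] / [2, 4] / [8];  Q = [1, 2, 3, 4, 8] / [5, 7] / [6]
  Insert 7 (step 9): P = [1, 3, 5, 6, 7] / [2, 4, 9] / [8];  Q = [1, 2, 3, 4, 8] / [5, 7, 9] / [6]
Final shape: (5, 3, 1).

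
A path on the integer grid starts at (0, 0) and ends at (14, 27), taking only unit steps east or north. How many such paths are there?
Number of paths = 35240152720

A monotone lattice path from (0, 0) to (14, 27) consists of 14 east steps and 27 north steps in some order, so it is determined by which 14 of the 41 steps are east. The count is C(41, 14) = 35240152720.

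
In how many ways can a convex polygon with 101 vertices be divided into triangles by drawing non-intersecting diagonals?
C_99 = 227508830794229349661819540395688853956041682601541047340

These polygon triangulations are counted by the Catalan number C_n = (1/(n + 1)) · C(2n, n). For n = 99: C_99 = (1/100) · C(198, 99) = 22750883079422934966181954039568885395604168260154104734000/100 = 227508830794229349661819540395688853956041682601541047340.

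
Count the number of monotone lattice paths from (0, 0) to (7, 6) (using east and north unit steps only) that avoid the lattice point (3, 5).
Number of paths = 1436

Total paths from (0, 0) to (7, 6): C(13, 7) = 1716. Paths through (3, 5): (paths (0, 0) → (3, 5)) × (paths (3, 5) → (7, 6)) = C(8, 3) · C(5, 4) = 56 · 5 = 280. Avoidance count = 1716 − 280 = 1436.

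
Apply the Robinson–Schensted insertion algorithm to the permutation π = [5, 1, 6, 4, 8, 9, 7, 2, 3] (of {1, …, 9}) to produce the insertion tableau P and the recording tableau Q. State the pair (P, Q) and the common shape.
P = [1, 2, 3, 9] / [4, 6, 7] / [5, 8];  Q = [1, 3, 5, 6] / [2, 4, 7] / [8, 9];  common shape = (4, 3, 2)

Row-insert the values π_1, π_2, … into P one at a time, bumping the leftmost entry strictly greater than the inserted value down to the next row. The recording tableau Q records, in position (i, j), the step at which that cell was added to P.
  Insert 5 (step 1): P = [5];  Q = [1]
  Insert 1 (step 2): P = [1] / [5];  Q = [1] / [2]
  Insert 6 (step 3): P = [1, 6] / [5];  Q = [1, 3] / [2]
  Insert 4 (step 4): P = [1, 4] / [5, 6];  Q = [1, 3] / [2, 4]
  Insert 8 (step 5): P = [1, 4, 8] / [5, 6];  Q = [1, 3, 5] / [2, 4]
  Insert 9 (step 6): P = [1, 4, 8, 9] / [5, 6];  Q = [1, 3, 5, 6] / [2, 4]
  Insert 7 (step 7): P = [1, 4, 7, 9] / [5, 6, 8];  Q = [1, 3, 5, 6] / [2, 4, 7]
  Insert 2 (step 8): P = [1, 2, 7, 9] / [4, 6, 8] / [5];  Q = [1, 3, 5, 6] / [2, 4, 7] / [8]
  Insert 3 (step 9): P = [1, 2, 3, 9] / [4, 6, 7] / [5, 8];  Q = [1, 3, 5, 6] / [2, 4, 7] / [8, 9]
Final shape: (4, 3, 2).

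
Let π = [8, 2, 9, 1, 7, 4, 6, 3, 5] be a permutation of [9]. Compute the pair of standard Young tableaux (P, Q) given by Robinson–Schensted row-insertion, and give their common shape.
P = [1, 3, 5] / [2, 4, 6] / [7, 9] / [8];  Q = [1, 3, 7] / [2, 5, 9] / [4, 6] / [8];  common shape = (3, 3, 2, 1)

Row-insert the values π_1, π_2, … into P one at a time, bumping the leftmost entry strictly greater than the inserted value down to the next row. The recording tableau Q records, in position (i, j), the step at which that cell was added to P.
  Insert 8 (step 1): P = [8];  Q = [1]
  Insert 2 (step 2): P = [2] / [8];  Q = [1] / [2]
  Insert 9 (step 3): P = [2, 9] / [8];  Q = [1, 3] / [2]
  Insert 1 (step 4): P = [1, 9] / [2] / [8];  Q = [1, 3] / [2] / [4]
  Insert 7 (step 5): P = [1, 7] / [2, 9] / [8];  Q = [1, 3] / [2, 5] / [4]
  Insert 4 (step 6): P = [1, 4] / [2, 7] / [8, 9];  Q = [1, 3] / [2, 5] / [4, 6]
  Insert 6 (step 7): P = [1, 4, 6] / [2, 7] / [8, 9];  Q = [1, 3, 7] / [2, 5] / [4, 6]
  Insert 3 (step 8): P = [1, 3, 6] / [2, 4] / [7, 9] / [8];  Q = [1, 3, 7] / [2, 5] / [4, 6] / [8]
  Insert 5 (step 9): P = [1, 3, 5] / [2, 4, 6] / [7, 9] / [8];  Q = [1, 3, 7] / [2, 5, 9] / [4, 6] / [8]
Final shape: (3, 3, 2, 1).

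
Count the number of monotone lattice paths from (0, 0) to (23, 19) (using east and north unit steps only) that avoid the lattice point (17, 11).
Number of paths = 382288348260

Total paths from (0, 0) to (23, 19): C(42, 23) = 446775310800. Paths through (17, 11): (paths (0, 0) → (17, 11)) × (paths (17, 11) → (23, 19)) = C(28, 17) · C(14, 6) = 21474180 · 3003 = 64486962540. Avoidance count = 446775310800 − 64486962540 = 382288348260.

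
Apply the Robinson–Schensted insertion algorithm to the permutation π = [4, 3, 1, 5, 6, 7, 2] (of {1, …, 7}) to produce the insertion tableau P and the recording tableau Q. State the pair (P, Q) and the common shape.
P = [1, 2, 6, 7] / [3, 5] / [4];  Q = [1, 4, 5, 6] / [2, 7] / [3];  common shape = (4, 2, 1)

Row-insert the values π_1, π_2, … into P one at a time, bumping the leftmost entry strictly greater than the inserted value down to the next row. The recording tableau Q records, in position (i, j), the step at which that cell was added to P.
  Insert 4 (step 1): P = [4];  Q = [1]
  Insert 3 (step 2): P = [3] / [4];  Q = [1] / [2]
  Insert 1 (step 3): P = [1] / [3] / [4];  Q = [1] / [2] / [3]
  Insert 5 (step 4): P = [1, 5] / [3] / [4];  Q = [1, 4] / [2] / [3]
  Insert 6 (step 5): P = [1, 5, 6] / [3] / [4];  Q = [1, 4, 5] / [2] / [3]
  Insert 7 (step 6): P = [1, 5, 6, 7] / [3] / [4];  Q = [1, 4, 5, 6] / [2] / [3]
  Insert 2 (step 7): P = [1, 2, 6, 7] / [3, 5] / [4];  Q = [1, 4, 5, 6] / [2, 7] / [3]
Final shape: (4, 2, 1).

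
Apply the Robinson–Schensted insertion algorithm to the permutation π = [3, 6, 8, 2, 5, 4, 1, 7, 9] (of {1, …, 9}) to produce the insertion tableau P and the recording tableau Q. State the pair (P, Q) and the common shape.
P = [1, 4, 7, 9] / [2, 5, 8] / [3] / [6];  Q = [1, 2, 3, 9] / [4, 5, 8] / [6] / [7];  common shape = (4, 3, 1, 1)

Row-insert the values π_1, π_2, … into P one at a time, bumping the leftmost entry strictly greater than the inserted value down to the next row. The recording tableau Q records, in position (i, j), the step at which that cell was added to P.
  Insert 3 (step 1): P = [3];  Q = [1]
  Insert 6 (step 2): P = [3, 6];  Q = [1, 2]
  Insert 8 (step 3): P = [3, 6, 8];  Q = [1, 2, 3]
  Insert 2 (step 4): P = [2, 6, 8] / [3];  Q = [1, 2, 3] / [4]
  Insert 5 (step 5): P = [2, 5, 8] / [3, 6];  Q = [1, 2, 3] / [4, 5]
  Insert 4 (step 6): P = [2, 4, 8] / [3, 5] / [6];  Q = [1, 2, 3] / [4, 5] / [6]
  Insert 1 (step 7): P = [1, 4, 8] / [2, 5] / [3] / [6];  Q = [1, 2, 3] / [4, 5] / [6] / [7]
  Insert 7 (step 8): P = [1, 4, 7] / [2, 5, 8] / [3] / [6];  Q = [1, 2, 3] / [4, 5, 8] / [6] / [7]
  Insert 9 (step 9): P = [1, 4, 7, 9] / [2, 5, 8] / [3] / [6];  Q = [1, 2, 3, 9] / [4, 5, 8] / [6] / [7]
Final shape: (4, 3, 1, 1).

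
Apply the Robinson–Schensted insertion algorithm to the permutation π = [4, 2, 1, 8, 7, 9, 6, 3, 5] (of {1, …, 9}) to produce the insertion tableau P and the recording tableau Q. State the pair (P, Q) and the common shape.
P = [1, 3, 5] / [2, 6, 9] / [4, 7] / [8];  Q = [1, 4, 6] / [2, 5, 9] / [3, 7] / [8];  common shape = (3, 3, 2, 1)

Row-insert the values π_1, π_2, … into P one at a time, bumping the leftmost entry strictly greater than the inserted value down to the next row. The recording tableau Q records, in position (i, j), the step at which that cell was added to P.
  Insert 4 (step 1): P = [4];  Q = [1]
  Insert 2 (step 2): P = [2] / [4];  Q = [1] / [2]
  Insert 1 (step 3): P = [1] / [2] / [4];  Q = [1] / [2] / [3]
  Insert 8 (step 4): P = [1, 8] / [2] / [4];  Q = [1, 4] / [2] / [3]
  Insert 7 (step 5): P = [1, 7] / [2, 8] / [4];  Q = [1, 4] / [2, 5] / [3]
  Insert 9 (step 6): P = [1, 7, 9] / [2, 8] / [4];  Q = [1, 4, 6] / [2, 5] / [3]
  Insert 6 (step 7): P = [1, 6, 9] / [2, 7] / [4, 8];  Q = [1, 4, 6] / [2, 5] / [3, 7]
  Insert 3 (step 8): P = [1, 3, 9] / [2, 6] / [4, 7] / [8];  Q = [1, 4, 6] / [2, 5] / [3, 7] / [8]
  Insert 5 (step 9): P = [1, 3, 5] / [2, 6, 9] / [4, 7] / [8];  Q = [1, 4, 6] / [2, 5, 9] / [3, 7] / [8]
Final shape: (3, 3, 2, 1).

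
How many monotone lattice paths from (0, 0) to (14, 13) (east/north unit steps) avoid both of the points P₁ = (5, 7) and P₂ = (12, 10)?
Number of paths = 10578280

Inclusion–exclusion. Total paths: C(27, 14) = 20058300. Through P₁: C(12, 5)·C(15, 9) = 3963960. Through P₂: C(22, 12)·C(5, 2) = 6466460. Since P₁ is strictly southwest of P₂, a monotone path through both must visit P₁ then P₂; paths through both = C(12, 5)·C(10, 7)·C(5, 2) = 950400. Avoid both = 20058300 − 3963960 − 6466460 + 950400 = 10578280.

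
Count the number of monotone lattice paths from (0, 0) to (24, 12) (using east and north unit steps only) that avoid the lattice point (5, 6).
Number of paths = 1169857500

Total paths from (0, 0) to (24, 12): C(36, 24) = 1251677700. Paths through (5, 6): (paths (0, 0) → (5, 6)) × (paths (5, 6) → (24, 12)) = C(11, 5) · C(25, 19) = 462 · 177100 = 81820200. Avoidance count = 1251677700 − 81820200 = 1169857500.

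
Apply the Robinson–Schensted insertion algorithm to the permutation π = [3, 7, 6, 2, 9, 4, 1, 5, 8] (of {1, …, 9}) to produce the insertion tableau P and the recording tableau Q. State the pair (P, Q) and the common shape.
P = [1, 4, 5, 8] / [2, 6, 9] / [3] / [7];  Q = [1, 2, 5, 9] / [3, 6, 8] / [4] / [7];  common shape = (4, 3, 1, 1)

Row-insert the values π_1, π_2, … into P one at a time, bumping the leftmost entry strictly greater than the inserted value down to the next row. The recording tableau Q records, in position (i, j), the step at which that cell was added to P.
  Insert 3 (step 1): P = [3];  Q = [1]
  Insert 7 (step 2): P = [3, 7];  Q = [1, 2]
  Insert 6 (step 3): P = [3, 6] / [7];  Q = [1, 2] / [3]
  Insert 2 (step 4): P = [2, 6] / [3] / [7];  Q = [1, 2] / [3] / [4]
  Insert 9 (step 5): P = [2, 6, 9] / [3] / [7];  Q = [1, 2, 5] / [3] / [4]
  Insert 4 (step 6): P = [2, 4, 9] / [3, 6] / [7];  Q = [1, 2, 5] / [3, 6] / [4]
  Insert 1 (step 7): P = [1, 4, 9] / [2, 6] / [3] / [7];  Q = [1, 2, 5] / [3, 6] / [4] / [7]
  Insert 5 (step 8): P = [1, 4, 5] / [2, 6, 9] / [3] / [7];  Q = [1, 2, 5] / [3, 6, 8] / [4] / [7]
  Insert 8 (step 9): P = [1, 4, 5, 8] / [2, 6, 9] / [3] / [7];  Q = [1, 2, 5, 9] / [3, 6, 8] / [4] / [7]
Final shape: (4, 3, 1, 1).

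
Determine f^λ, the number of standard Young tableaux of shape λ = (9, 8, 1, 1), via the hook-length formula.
# SYT of shape (9, 8, 1, 1) = 554268

Hook-length formula: f^λ = n! / Π hook(c), product over all cells c of the Young diagram. For λ = (9, 8, 1, 1), n = 19 boxes. Hook lengths by row (left-to-right, top-to-bottom): [12, 9, 8, 7, 6, 5, 4, 3, 1]; [10, 7, 6, 5, 4, 3, 2, 1]; [2]; [1]. Product of hooks = 219469824000. So f^λ = 19! / 219469824000 = 121645100408832000 / 219469824000 = 554268.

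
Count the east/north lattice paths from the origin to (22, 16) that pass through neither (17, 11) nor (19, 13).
Number of paths = 12457910670

Inclusion–exclusion. Total paths: C(38, 22) = 22239974430. Through P₁: C(28, 17)·C(10, 5) = 5411493360. Through P₂: C(32, 19)·C(6, 3) = 6947472000. Since P₁ is strictly southwest of P₂, a monotone path through both must visit P₁ then P₂; paths through both = C(28, 17)·C(4, 2)·C(6, 3) = 2576901600. Avoid both = 22239974430 − 5411493360 − 6947472000 + 2576901600 = 12457910670.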